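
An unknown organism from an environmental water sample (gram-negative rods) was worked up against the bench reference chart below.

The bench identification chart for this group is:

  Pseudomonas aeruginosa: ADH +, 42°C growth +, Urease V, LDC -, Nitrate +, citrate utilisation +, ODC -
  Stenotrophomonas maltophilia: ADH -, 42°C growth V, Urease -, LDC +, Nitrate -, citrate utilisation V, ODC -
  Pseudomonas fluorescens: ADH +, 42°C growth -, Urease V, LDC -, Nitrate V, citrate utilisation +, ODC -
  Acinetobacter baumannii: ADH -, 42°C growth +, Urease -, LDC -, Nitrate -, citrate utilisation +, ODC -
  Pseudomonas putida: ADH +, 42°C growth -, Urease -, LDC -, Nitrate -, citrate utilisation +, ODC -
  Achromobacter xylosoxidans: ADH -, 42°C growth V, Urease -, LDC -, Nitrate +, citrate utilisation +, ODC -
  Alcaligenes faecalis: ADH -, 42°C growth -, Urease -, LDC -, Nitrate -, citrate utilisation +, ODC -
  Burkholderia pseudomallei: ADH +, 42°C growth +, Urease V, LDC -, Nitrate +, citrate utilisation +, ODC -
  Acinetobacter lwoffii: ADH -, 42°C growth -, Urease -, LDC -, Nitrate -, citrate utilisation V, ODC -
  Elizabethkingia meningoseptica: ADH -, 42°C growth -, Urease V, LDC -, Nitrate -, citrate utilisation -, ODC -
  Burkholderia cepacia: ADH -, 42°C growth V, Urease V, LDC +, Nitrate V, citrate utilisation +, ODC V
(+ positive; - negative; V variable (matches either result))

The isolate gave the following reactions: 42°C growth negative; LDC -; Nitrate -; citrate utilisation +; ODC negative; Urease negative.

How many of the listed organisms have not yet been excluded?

ODC -: all 11 remaining candidates are consistent.
Nitrate -: excludes Pseudomonas aeruginosa, Achromobacter xylosoxidans, Burkholderia pseudomallei — 8 left.
Urease -: all 8 remaining candidates are consistent.
citrate utilisation +: excludes Elizabethkingia meningoseptica — 7 left.
42°C growth -: excludes Acinetobacter baumannii — 6 left.
LDC -: excludes Stenotrophomonas maltophilia, Burkholderia cepacia — 4 left.
Still consistent: Acinetobacter lwoffii, Alcaligenes faecalis, Pseudomonas fluorescens, Pseudomonas putida.

4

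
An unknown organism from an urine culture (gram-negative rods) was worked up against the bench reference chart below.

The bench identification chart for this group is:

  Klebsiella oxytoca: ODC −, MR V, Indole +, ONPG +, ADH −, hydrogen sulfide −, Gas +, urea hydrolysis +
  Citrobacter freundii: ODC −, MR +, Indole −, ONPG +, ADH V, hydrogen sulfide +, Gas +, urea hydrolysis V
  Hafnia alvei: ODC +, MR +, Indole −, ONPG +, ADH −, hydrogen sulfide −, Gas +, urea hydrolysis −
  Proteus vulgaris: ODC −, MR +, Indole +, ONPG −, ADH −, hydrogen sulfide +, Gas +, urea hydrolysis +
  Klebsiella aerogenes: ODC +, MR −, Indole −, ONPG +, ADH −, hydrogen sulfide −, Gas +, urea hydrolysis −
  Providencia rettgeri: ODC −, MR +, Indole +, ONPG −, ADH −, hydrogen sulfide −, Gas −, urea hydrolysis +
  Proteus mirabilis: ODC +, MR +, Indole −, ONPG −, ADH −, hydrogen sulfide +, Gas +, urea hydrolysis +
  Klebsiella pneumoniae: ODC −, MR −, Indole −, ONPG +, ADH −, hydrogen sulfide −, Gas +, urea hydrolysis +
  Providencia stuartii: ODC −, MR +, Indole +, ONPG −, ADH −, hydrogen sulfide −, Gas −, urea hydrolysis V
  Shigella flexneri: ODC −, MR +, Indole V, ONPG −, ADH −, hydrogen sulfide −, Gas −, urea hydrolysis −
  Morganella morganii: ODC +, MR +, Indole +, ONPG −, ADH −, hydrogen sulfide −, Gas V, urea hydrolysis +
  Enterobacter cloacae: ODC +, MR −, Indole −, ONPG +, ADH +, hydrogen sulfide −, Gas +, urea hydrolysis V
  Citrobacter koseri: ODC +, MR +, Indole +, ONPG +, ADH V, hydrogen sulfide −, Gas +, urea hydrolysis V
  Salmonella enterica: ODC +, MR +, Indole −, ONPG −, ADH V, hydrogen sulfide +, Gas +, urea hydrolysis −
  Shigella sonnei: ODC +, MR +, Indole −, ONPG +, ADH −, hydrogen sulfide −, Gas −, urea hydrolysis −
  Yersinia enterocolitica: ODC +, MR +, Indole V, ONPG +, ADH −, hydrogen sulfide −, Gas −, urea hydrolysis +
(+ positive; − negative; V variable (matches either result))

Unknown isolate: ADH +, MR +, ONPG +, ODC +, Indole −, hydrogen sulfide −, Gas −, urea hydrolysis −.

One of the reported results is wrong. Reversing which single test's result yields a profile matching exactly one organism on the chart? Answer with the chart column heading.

As reported, no row in the chart matches all 8 reactions.
Reversing ODC → still no organism matches.
Reversing urea hydrolysis → still no organism matches.
Reversing MR → still no organism matches.
Reversing Indole → still no organism matches.
Reversing Gas → still no organism matches.
Reversing ADH (to −) → unique match: Shigella sonnei.
Reversing ONPG → still no organism matches.
Reversing hydrogen sulfide → still no organism matches.

ADH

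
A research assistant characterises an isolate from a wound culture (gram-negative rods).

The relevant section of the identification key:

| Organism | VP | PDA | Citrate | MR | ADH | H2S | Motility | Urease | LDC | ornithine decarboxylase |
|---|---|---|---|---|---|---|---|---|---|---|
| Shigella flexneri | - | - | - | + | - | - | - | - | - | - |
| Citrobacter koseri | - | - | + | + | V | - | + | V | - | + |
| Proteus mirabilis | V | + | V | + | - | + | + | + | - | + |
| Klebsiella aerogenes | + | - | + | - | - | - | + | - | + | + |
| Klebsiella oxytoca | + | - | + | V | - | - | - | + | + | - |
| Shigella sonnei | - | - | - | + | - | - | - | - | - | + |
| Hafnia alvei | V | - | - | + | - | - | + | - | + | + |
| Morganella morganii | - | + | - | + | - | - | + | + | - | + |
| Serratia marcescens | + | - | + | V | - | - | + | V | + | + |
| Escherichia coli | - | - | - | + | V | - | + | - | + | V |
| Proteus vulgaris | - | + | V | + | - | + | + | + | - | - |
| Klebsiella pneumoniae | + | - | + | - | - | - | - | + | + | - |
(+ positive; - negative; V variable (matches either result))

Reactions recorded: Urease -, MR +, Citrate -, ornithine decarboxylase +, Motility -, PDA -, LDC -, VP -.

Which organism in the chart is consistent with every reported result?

Shigella sonnei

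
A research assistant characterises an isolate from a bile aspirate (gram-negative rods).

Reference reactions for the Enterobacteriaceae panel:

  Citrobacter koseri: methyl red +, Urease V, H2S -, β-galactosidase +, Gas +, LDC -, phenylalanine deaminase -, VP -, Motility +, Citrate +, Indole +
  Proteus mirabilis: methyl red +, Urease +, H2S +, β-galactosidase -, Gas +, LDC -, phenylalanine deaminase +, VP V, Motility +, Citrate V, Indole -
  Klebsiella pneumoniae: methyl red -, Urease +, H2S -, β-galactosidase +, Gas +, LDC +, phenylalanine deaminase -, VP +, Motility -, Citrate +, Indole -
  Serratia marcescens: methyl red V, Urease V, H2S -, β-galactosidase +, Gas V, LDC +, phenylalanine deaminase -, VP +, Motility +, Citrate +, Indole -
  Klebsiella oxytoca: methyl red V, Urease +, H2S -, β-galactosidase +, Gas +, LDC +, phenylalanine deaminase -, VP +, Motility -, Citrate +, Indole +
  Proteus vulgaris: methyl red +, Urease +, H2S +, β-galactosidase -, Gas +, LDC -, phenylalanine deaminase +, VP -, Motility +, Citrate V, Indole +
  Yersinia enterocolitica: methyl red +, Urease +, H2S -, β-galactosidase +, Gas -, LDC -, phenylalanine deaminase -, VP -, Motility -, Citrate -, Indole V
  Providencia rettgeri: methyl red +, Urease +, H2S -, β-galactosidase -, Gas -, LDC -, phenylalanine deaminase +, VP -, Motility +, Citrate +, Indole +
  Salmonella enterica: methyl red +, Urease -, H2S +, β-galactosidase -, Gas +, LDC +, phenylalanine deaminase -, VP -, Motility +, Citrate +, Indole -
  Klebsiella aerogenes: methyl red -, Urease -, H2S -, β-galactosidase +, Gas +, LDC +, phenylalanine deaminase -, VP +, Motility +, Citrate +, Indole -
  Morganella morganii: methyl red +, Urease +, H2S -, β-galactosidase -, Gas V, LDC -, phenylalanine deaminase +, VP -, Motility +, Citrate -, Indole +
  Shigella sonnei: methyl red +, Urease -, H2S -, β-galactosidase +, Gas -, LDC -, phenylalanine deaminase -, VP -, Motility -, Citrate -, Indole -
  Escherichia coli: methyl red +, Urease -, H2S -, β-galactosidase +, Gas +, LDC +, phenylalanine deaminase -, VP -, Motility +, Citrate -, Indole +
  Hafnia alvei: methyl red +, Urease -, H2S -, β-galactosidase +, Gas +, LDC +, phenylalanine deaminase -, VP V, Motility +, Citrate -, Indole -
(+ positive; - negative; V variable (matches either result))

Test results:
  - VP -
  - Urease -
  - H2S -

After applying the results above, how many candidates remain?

4

VP -: excludes Klebsiella pneumoniae, Serratia marcescens, Klebsiella oxytoca, Klebsiella aerogenes — 10 left.
Urease -: excludes 5 organisms — 5 left.
H2S -: excludes Salmonella enterica — 4 left.
Still consistent: Citrobacter koseri, Escherichia coli, Hafnia alvei, Shigella sonnei.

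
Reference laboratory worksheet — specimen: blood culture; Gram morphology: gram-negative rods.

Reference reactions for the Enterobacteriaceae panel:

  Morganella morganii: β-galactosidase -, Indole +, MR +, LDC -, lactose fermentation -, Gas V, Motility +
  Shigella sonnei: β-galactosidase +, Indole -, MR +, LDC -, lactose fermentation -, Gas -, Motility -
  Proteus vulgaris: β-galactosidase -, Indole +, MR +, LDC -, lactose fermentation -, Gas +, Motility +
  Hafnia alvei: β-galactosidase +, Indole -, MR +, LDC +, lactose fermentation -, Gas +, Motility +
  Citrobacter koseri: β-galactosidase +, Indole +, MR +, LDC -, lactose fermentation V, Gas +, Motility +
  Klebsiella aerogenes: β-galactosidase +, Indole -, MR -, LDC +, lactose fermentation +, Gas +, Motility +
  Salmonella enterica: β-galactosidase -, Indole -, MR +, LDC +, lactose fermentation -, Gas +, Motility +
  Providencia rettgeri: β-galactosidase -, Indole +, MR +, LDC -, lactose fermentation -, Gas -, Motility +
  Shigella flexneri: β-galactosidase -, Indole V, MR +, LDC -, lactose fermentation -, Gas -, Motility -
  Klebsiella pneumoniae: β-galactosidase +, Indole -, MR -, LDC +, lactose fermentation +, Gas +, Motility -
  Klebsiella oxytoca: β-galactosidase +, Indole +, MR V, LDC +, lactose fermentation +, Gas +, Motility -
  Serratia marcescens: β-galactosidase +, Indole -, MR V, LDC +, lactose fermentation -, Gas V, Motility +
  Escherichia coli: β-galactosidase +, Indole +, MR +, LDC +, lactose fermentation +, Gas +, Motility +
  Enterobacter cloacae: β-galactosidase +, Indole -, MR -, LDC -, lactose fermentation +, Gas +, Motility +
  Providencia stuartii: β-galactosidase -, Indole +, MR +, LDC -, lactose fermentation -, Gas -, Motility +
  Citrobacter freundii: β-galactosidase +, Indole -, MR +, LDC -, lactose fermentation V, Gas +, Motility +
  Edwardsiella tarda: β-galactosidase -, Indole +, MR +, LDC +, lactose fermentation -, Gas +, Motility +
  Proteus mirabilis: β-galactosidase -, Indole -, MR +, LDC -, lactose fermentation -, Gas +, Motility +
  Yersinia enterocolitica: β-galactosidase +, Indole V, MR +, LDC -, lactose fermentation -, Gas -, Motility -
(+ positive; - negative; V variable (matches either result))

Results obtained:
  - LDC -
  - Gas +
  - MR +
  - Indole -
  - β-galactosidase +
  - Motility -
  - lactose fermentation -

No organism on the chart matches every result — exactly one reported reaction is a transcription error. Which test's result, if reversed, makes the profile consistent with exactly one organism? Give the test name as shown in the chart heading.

As reported, no row in the chart matches all 7 reactions.
Reversing β-galactosidase → still no organism matches.
Reversing Motility (to +) → unique match: Citrobacter freundii.
Reversing LDC → still no organism matches.
Reversing Gas → 2 organisms match (not unique).
Reversing lactose fermentation → still no organism matches.
Reversing Indole → still no organism matches.
Reversing MR → still no organism matches.

Motility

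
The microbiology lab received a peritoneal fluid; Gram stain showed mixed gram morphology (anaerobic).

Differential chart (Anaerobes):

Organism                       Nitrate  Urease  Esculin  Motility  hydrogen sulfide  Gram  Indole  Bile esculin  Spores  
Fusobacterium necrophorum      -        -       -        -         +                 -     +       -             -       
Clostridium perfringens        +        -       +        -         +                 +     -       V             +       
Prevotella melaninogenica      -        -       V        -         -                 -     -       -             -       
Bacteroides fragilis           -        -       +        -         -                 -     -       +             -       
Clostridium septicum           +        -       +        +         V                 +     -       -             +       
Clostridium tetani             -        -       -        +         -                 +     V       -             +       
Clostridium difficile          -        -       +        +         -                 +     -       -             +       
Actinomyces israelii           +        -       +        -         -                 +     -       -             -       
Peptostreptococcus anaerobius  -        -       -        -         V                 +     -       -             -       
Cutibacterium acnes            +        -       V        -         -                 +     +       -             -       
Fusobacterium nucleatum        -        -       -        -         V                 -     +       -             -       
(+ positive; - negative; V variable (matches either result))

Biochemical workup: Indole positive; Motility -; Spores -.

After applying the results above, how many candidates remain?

3

Indole +: excludes 7 organisms — 4 left.
Motility -: excludes Clostridium tetani — 3 left.
Spores -: all 3 remaining candidates are consistent.
Still consistent: Cutibacterium acnes, Fusobacterium necrophorum, Fusobacterium nucleatum.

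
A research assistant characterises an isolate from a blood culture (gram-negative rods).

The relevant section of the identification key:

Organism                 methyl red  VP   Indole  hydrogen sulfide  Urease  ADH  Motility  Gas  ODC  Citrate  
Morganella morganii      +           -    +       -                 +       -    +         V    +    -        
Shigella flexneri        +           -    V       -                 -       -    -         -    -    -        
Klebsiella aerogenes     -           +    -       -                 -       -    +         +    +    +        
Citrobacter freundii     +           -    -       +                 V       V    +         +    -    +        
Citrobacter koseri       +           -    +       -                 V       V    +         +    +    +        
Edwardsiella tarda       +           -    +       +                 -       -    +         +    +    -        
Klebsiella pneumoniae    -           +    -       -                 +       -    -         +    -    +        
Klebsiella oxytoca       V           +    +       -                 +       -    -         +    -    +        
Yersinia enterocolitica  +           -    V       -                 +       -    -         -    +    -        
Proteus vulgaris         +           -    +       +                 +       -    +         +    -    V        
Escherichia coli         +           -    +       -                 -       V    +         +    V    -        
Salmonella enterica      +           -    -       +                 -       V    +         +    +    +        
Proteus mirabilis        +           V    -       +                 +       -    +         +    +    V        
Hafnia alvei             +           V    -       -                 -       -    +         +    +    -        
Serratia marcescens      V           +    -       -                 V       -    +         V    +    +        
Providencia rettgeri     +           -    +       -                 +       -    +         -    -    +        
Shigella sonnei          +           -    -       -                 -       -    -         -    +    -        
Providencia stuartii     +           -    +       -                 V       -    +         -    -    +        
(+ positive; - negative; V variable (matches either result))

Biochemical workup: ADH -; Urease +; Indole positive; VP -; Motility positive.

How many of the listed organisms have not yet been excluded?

Indole +: excludes 8 organisms — 10 left.
Urease +: excludes Shigella flexneri, Edwardsiella tarda, Escherichia coli — 7 left.
VP -: excludes Klebsiella oxytoca — 6 left.
ADH -: all 6 remaining candidates are consistent.
Motility +: excludes Yersinia enterocolitica — 5 left.
Still consistent: Citrobacter koseri, Morganella morganii, Proteus vulgaris, Providencia rettgeri, Providencia stuartii.

5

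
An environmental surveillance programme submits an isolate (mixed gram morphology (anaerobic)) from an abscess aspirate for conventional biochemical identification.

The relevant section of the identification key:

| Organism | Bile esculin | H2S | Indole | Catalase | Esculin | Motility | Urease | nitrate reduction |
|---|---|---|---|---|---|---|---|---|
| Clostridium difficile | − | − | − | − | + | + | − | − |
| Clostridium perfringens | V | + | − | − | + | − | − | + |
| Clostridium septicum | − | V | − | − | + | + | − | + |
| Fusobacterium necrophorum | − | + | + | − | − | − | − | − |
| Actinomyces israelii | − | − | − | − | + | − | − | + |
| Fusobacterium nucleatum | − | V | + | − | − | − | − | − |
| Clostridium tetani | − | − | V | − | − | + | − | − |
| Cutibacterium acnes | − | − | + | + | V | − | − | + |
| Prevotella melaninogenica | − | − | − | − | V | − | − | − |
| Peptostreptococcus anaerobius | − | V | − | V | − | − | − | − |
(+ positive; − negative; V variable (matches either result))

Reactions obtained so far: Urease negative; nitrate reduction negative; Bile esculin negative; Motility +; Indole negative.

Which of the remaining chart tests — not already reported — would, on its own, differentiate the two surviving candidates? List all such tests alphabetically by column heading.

Esculin

Urease −: all 10 remaining candidates are consistent.
Motility +: excludes 7 organisms — 3 left.
Indole −: all 3 remaining candidates are consistent.
Bile esculin −: all 3 remaining candidates are consistent.
nitrate reduction −: excludes Clostridium septicum — 2 left.
Two candidates remain: Clostridium difficile and Clostridium tetani.
  H2S: − vs − — same for both, does not separate.
  Catalase: − vs − — same for both, does not separate.
  Esculin: Clostridium difficile +, Clostridium tetani − — discriminates.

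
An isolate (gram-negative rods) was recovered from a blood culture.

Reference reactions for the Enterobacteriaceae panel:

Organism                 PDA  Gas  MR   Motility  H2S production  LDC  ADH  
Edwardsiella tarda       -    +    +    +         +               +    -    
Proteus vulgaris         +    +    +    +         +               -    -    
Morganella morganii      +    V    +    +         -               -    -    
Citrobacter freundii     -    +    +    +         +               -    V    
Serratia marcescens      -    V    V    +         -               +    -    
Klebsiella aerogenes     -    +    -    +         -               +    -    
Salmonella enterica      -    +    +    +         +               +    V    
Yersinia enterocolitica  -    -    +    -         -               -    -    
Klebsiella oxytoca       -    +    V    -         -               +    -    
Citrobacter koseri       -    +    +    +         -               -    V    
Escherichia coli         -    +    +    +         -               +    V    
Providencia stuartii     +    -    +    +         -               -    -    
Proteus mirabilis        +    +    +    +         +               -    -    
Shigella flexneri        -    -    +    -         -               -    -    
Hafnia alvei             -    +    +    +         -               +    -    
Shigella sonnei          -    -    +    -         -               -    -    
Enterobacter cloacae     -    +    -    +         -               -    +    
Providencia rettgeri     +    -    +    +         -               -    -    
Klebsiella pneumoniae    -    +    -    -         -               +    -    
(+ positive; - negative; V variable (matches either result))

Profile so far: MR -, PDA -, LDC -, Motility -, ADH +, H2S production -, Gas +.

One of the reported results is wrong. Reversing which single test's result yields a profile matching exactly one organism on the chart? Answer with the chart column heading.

Motility

As reported, no row in the chart matches all 7 reactions.
Reversing ADH → still no organism matches.
Reversing H2S production → still no organism matches.
Reversing LDC → still no organism matches.
Reversing Gas → still no organism matches.
Reversing PDA → still no organism matches.
Reversing MR → still no organism matches.
Reversing Motility (to +) → unique match: Enterobacter cloacae.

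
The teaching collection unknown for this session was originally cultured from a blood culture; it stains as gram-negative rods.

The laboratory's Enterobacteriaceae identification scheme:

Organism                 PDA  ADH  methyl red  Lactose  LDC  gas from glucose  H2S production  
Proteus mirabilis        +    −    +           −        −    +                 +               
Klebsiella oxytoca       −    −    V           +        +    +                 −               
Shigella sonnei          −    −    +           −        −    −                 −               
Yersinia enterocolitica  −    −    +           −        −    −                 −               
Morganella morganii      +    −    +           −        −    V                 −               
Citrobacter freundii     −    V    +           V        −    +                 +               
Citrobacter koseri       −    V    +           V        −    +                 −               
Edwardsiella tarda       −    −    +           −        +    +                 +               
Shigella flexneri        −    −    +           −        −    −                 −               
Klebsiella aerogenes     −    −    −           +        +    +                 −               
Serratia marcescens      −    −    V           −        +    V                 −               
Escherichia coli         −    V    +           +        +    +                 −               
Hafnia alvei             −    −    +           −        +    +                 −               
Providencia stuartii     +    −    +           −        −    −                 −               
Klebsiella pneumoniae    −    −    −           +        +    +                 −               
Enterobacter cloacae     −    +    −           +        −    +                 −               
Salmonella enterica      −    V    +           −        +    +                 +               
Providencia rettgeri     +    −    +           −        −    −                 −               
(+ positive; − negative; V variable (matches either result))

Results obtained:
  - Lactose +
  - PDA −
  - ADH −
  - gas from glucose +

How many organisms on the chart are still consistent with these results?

6

ADH −: excludes Enterobacter cloacae — 17 left.
gas from glucose +: excludes 5 organisms — 12 left.
PDA −: excludes Proteus mirabilis, Morganella morganii — 10 left.
Lactose +: excludes Edwardsiella tarda, Serratia marcescens, Hafnia alvei, Salmonella enterica — 6 left.
Still consistent: Citrobacter freundii, Citrobacter koseri, Escherichia coli, Klebsiella aerogenes, Klebsiella oxytoca, Klebsiella pneumoniae.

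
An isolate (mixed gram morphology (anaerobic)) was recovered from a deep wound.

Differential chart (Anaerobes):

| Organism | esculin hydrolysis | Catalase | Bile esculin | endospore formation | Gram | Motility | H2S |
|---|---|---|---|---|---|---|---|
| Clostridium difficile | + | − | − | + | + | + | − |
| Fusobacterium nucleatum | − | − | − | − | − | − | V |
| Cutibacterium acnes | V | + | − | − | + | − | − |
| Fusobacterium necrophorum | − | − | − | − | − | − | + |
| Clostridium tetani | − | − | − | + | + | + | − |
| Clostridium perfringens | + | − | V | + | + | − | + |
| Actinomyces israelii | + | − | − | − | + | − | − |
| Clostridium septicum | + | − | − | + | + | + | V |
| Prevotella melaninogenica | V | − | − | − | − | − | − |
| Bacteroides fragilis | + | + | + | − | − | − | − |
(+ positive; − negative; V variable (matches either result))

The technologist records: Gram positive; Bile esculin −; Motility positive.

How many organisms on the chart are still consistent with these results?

Motility +: excludes 7 organisms — 3 left.
Bile esculin −: all 3 remaining candidates are consistent.
Gram +: all 3 remaining candidates are consistent.
Still consistent: Clostridium difficile, Clostridium septicum, Clostridium tetani.

3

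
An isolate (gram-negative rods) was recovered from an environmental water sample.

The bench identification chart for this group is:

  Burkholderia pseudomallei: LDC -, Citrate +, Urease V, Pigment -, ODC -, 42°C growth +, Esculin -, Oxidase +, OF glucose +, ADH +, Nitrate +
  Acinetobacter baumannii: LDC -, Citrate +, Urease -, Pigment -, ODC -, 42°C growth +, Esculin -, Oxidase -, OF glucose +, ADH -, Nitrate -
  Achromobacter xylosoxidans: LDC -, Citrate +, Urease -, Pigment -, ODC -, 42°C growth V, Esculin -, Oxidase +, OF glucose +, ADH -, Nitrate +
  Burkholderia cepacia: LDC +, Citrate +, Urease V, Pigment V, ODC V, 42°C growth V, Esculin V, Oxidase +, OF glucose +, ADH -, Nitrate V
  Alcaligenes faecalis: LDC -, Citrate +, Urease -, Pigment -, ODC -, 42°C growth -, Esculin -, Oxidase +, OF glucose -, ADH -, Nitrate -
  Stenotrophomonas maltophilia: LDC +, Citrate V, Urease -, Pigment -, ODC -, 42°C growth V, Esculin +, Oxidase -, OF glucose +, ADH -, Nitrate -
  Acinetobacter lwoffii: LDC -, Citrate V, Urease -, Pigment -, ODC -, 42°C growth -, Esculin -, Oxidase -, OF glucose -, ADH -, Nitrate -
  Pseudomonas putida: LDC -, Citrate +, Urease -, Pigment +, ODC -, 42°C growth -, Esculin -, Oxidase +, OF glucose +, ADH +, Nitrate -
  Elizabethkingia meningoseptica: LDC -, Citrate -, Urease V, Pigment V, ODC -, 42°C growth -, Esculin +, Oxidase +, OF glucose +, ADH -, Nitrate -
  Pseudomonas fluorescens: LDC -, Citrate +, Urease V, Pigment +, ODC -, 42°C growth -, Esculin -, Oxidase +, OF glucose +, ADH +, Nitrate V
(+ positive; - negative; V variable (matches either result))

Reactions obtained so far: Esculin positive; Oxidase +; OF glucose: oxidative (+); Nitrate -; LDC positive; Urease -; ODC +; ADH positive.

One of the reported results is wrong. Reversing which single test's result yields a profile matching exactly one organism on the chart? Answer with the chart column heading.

As reported, no row in the chart matches all 8 reactions.
Reversing Nitrate → still no organism matches.
Reversing Oxidase → still no organism matches.
Reversing OF glucose → still no organism matches.
Reversing ADH (to -) → unique match: Burkholderia cepacia.
Reversing LDC → still no organism matches.
Reversing Urease → still no organism matches.
Reversing Esculin → still no organism matches.
Reversing ODC → still no organism matches.

ADH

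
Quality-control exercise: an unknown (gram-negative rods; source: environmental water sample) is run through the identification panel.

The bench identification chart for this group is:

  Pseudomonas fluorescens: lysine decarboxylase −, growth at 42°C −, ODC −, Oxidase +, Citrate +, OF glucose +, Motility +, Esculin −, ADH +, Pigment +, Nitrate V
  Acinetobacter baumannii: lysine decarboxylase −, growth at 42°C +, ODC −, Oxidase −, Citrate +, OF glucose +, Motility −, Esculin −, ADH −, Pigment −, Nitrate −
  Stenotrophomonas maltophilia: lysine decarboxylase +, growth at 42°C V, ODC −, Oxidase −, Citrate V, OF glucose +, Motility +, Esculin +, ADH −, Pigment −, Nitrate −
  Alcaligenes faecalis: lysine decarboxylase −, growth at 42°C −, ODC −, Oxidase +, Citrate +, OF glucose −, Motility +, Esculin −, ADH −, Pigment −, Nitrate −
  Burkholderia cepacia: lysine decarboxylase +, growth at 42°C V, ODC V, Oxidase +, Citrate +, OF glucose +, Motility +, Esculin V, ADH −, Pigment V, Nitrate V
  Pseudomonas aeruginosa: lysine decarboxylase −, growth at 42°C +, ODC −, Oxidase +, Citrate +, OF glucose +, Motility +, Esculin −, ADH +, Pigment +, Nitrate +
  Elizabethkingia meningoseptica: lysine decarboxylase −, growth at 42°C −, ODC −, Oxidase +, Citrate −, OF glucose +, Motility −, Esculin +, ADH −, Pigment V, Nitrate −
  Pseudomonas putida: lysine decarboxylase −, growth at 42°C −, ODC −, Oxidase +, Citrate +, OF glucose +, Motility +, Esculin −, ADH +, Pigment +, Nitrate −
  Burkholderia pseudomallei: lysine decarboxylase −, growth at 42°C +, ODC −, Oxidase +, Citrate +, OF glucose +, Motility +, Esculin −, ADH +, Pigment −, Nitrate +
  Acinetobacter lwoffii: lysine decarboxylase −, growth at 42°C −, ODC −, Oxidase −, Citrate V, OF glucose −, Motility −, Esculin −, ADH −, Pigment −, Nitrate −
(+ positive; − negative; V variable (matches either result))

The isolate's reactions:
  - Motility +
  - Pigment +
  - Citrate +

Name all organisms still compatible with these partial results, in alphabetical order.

Pigment +: excludes 5 organisms — 5 left.
Motility +: excludes Elizabethkingia meningoseptica — 4 left.
Citrate +: all 4 remaining candidates are consistent.

Burkholderia cepacia, Pseudomonas aeruginosa, Pseudomonas fluorescens, Pseudomonas putida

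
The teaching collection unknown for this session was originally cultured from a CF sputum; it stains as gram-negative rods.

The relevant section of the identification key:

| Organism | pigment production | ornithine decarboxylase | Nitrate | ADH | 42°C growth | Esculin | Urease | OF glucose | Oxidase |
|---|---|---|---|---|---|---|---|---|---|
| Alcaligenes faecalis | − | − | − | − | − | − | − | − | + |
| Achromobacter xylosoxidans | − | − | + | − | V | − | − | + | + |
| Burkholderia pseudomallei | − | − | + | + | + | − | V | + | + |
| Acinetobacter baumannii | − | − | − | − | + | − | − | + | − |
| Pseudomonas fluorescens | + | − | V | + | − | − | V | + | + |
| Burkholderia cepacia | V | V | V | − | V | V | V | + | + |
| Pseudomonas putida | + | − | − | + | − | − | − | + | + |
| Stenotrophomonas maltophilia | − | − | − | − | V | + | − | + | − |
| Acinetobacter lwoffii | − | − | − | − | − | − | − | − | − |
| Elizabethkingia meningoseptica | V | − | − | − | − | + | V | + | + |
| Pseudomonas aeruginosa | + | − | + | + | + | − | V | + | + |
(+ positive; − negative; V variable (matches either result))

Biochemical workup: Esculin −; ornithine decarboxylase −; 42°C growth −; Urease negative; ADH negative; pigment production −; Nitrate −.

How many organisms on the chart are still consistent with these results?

3

42°C growth −: excludes Burkholderia pseudomallei, Acinetobacter baumannii, Pseudomonas aeruginosa — 8 left.
ADH −: excludes Pseudomonas fluorescens, Pseudomonas putida — 6 left.
Urease −: all 6 remaining candidates are consistent.
ornithine decarboxylase −: all 6 remaining candidates are consistent.
pigment production −: all 6 remaining candidates are consistent.
Nitrate −: excludes Achromobacter xylosoxidans — 5 left.
Esculin −: excludes Stenotrophomonas maltophilia, Elizabethkingia meningoseptica — 3 left.
Still consistent: Acinetobacter lwoffii, Alcaligenes faecalis, Burkholderia cepacia.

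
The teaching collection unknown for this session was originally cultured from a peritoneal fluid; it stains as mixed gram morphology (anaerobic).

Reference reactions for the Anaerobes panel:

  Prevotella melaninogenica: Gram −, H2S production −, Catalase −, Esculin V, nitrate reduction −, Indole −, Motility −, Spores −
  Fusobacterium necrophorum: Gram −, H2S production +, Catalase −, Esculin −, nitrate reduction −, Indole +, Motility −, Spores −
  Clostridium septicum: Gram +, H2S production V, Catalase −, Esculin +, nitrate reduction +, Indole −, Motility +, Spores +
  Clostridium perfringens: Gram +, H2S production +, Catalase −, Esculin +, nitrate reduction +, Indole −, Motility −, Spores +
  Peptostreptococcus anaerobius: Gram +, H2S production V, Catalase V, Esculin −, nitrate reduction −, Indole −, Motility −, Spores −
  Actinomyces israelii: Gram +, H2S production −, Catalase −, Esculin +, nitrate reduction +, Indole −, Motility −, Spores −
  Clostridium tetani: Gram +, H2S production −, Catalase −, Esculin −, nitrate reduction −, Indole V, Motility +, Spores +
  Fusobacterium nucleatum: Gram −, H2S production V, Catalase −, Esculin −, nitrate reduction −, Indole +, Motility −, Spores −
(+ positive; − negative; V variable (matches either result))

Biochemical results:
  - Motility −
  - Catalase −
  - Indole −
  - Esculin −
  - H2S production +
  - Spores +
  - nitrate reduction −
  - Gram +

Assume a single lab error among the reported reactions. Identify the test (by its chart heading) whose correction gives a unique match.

Spores

As reported, no row in the chart matches all 8 reactions.
Reversing Motility → still no organism matches.
Reversing H2S production → still no organism matches.
Reversing Gram → still no organism matches.
Reversing Indole → still no organism matches.
Reversing Esculin → still no organism matches.
Reversing nitrate reduction → still no organism matches.
Reversing Spores (to −) → unique match: Peptostreptococcus anaerobius.
Reversing Catalase → still no organism matches.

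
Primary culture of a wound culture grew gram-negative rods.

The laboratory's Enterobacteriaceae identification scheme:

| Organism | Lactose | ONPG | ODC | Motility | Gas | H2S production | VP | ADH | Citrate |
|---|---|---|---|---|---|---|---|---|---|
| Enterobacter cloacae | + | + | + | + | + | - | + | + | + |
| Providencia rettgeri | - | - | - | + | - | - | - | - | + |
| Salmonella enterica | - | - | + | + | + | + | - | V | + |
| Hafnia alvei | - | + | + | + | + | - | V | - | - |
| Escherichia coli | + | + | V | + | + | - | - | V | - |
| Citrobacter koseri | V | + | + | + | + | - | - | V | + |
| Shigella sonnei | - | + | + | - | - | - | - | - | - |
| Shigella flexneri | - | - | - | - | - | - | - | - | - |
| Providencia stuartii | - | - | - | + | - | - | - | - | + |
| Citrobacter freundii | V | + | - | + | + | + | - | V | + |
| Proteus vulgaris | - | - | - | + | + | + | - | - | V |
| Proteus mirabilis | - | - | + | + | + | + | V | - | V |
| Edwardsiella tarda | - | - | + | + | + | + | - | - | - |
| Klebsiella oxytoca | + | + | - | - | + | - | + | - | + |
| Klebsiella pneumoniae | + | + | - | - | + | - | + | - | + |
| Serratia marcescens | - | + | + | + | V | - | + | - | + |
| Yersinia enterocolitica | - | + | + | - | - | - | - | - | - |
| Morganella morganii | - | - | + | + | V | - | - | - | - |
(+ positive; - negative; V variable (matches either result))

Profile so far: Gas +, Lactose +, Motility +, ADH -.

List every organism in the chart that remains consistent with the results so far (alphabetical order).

Citrobacter freundii, Citrobacter koseri, Escherichia coli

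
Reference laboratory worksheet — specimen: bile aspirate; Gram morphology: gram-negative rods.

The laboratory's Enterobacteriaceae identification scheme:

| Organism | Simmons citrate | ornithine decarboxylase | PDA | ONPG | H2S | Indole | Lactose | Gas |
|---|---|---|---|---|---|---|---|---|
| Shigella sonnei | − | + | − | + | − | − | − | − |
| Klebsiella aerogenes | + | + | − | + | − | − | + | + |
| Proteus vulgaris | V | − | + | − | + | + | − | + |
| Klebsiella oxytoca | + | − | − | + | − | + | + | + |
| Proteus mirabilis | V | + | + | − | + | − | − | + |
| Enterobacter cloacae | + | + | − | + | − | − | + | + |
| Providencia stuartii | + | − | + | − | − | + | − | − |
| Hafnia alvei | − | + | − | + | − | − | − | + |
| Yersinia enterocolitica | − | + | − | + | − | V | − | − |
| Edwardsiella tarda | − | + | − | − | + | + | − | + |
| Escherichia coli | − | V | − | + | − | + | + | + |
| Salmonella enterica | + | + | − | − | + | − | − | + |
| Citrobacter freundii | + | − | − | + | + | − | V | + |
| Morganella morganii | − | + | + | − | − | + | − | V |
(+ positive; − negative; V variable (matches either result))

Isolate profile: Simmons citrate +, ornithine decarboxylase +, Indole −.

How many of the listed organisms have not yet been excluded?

Indole −: excludes 6 organisms — 8 left.
Simmons citrate +: excludes Shigella sonnei, Hafnia alvei, Yersinia enterocolitica — 5 left.
ornithine decarboxylase +: excludes Citrobacter freundii — 4 left.
Still consistent: Enterobacter cloacae, Klebsiella aerogenes, Proteus mirabilis, Salmonella enterica.

4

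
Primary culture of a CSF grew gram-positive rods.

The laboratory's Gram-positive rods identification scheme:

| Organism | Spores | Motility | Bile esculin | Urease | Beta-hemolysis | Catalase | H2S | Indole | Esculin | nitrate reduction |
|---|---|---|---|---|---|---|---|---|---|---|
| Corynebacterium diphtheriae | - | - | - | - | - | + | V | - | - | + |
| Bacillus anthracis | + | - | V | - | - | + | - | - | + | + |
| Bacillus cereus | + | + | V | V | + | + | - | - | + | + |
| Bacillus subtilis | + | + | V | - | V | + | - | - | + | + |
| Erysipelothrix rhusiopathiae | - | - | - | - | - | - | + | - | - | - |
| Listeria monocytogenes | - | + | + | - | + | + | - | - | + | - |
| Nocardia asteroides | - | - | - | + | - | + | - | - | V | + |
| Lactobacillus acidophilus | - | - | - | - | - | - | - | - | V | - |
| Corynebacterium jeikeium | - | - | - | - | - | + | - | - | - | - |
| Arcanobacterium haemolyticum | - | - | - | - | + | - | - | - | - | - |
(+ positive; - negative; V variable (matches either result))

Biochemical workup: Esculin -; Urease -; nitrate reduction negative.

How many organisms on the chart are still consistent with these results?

4

Esculin -: excludes Bacillus anthracis, Bacillus cereus, Bacillus subtilis, Listeria monocytogenes — 6 left.
Urease -: excludes Nocardia asteroides — 5 left.
nitrate reduction -: excludes Corynebacterium diphtheriae — 4 left.
Still consistent: Arcanobacterium haemolyticum, Corynebacterium jeikeium, Erysipelothrix rhusiopathiae, Lactobacillus acidophilus.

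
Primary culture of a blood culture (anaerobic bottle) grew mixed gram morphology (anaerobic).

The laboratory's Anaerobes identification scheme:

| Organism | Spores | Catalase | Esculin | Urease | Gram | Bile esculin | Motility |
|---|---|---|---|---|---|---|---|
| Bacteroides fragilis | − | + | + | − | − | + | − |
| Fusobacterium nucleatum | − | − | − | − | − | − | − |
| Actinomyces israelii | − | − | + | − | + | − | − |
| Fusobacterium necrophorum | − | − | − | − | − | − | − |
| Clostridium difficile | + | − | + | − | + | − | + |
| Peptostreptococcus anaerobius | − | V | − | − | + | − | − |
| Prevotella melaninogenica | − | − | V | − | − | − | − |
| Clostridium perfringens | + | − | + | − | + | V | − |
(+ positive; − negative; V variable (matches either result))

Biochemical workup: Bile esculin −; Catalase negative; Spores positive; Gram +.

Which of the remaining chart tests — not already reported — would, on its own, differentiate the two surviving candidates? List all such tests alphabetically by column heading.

Motility

Catalase −: excludes Bacteroides fragilis — 7 left.
Gram +: excludes Fusobacterium nucleatum, Fusobacterium necrophorum, Prevotella melaninogenica — 4 left.
Bile esculin −: all 4 remaining candidates are consistent.
Spores +: excludes Actinomyces israelii, Peptostreptococcus anaerobius — 2 left.
Two candidates remain: Clostridium difficile and Clostridium perfringens.
  Esculin: + vs + — same for both, does not separate.
  Urease: − vs − — same for both, does not separate.
  Motility: Clostridium difficile +, Clostridium perfringens − — discriminates.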